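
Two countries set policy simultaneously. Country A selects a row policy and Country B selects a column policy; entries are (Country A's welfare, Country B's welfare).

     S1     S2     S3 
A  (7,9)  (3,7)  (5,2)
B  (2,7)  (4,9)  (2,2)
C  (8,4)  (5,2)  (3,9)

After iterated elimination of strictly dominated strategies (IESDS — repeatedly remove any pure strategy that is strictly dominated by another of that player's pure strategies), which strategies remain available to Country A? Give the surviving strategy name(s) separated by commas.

Country A's strategy B is strictly dominated by C (S1: 8>2, S2: 5>4, S3: 3>2) and is removed.
Country B's strategy S2 is strictly dominated by S1 (A: 9>7, C: 4>2) and is removed.
Among the remaining strategies, none is strictly dominated by another pure strategy of the same player, so the elimination stops.
Surviving strategies — Country A: {A, C}; Country B: {S1, S3}.

A, C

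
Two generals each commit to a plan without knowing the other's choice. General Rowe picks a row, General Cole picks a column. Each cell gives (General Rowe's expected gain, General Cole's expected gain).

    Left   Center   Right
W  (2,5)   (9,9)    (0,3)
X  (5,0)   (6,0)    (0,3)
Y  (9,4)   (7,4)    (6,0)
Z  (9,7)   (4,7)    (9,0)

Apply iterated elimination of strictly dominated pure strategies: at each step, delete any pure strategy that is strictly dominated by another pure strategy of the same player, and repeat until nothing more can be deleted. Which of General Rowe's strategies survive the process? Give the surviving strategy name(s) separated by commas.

W, Y, Z

Row X is eliminated: Y beats it against every remaining column (Left: 9>5, Center: 7>6, Right: 6>0).
Column Right is eliminated: Left beats it against every remaining row (W: 5>3, Y: 4>0, Z: 7>0).
Among the remaining strategies, none is strictly dominated by another pure strategy of the same player, so the elimination stops.
Surviving strategies — General Rowe: {W, Y, Z}; General Cole: {Left, Center}.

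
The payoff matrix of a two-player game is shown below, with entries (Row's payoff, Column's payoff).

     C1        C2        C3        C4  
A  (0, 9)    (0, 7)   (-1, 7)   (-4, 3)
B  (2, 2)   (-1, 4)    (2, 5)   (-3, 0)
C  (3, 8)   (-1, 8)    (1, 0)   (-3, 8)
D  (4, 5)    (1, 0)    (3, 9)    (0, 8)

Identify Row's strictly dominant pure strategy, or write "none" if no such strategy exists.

D

D vs A: C1: 4>0, C2: 1>0, C3: 3>-1, C4: 0>-4.
D vs B: C1: 4>2, C2: 1>-1, C3: 3>2, C4: 0>-3.
D vs C: C1: 4>3, C2: 1>-1, C3: 3>1, C4: 0>-3.
D strictly beats every other strategy against every opponent action, so it is strictly dominant.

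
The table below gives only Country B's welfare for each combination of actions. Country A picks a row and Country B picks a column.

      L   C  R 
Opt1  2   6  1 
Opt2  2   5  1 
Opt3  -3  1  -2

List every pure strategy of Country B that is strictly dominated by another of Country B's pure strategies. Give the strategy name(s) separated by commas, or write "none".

L is strictly dominated by C (Opt1: 6>2, Opt2: 5>2, Opt3: 1>-3).
C is not dominated — it holds its own against L at Opt1 (6>2); R at Opt1 (6>1).
C strictly dominates R — Opt1: 6>1, Opt2: 5>1, Opt3: 1>-2.

L, R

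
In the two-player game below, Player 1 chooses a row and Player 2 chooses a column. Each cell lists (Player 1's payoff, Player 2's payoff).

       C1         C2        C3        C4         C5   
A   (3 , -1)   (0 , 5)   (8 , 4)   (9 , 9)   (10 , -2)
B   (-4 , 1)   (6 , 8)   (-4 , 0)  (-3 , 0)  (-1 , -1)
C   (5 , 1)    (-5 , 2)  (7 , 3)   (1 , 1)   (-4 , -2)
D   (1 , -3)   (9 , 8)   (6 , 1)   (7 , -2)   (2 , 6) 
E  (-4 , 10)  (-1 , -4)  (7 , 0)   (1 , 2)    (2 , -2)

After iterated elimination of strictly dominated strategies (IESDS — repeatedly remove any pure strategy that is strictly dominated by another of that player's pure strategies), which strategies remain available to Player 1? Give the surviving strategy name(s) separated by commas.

A, D

Player 1's strategy B is strictly dominated by D (C1: 1>-4, C2: 9>6, C3: 6>-4, C4: 7>-3, C5: 2>-1) and is removed.
Row E is eliminated: A beats it against every remaining column (C1: 3>-4, C2: 0>-1, C3: 8>7, C4: 9>1, C5: 10>2).
For Player 2, C2 strictly dominates C1 on the remaining rows (A: 5>-1, C: 2>1, D: 8>-3); eliminate C1.
Player 1's strategy C is strictly dominated by A (C2: 0>-5, C3: 8>7, C4: 9>1, C5: 10>-4) and is removed.
Column C3 is eliminated: C2 beats it against every remaining row (A: 5>4, D: 8>1).
For Player 2, C2 strictly dominates C5 on the remaining rows (A: 5>-2, D: 8>6); eliminate C5.
Among the remaining strategies, none is strictly dominated by another pure strategy of the same player, so the elimination stops.
Surviving strategies — Player 1: {A, D}; Player 2: {C2, C4}.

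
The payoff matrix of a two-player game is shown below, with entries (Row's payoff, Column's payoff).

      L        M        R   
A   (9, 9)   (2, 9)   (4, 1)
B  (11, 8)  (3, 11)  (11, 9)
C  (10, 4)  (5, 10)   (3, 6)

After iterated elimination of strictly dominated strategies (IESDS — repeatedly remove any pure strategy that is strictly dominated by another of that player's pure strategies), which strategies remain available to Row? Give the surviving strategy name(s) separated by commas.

Row's strategy A is strictly dominated by B (L: 11>9, M: 3>2, R: 11>4) and is removed.
Column L is eliminated: M beats it against every remaining row (B: 11>8, C: 10>4).
Column R is eliminated: M beats it against every remaining row (B: 11>9, C: 10>6).
For Row, C strictly dominates B on the remaining columns (M: 5>3); eliminate B.
Among the remaining strategies, none is strictly dominated by another pure strategy of the same player, so the elimination stops.
Surviving strategies — Row: {C}; Column: {M}.

C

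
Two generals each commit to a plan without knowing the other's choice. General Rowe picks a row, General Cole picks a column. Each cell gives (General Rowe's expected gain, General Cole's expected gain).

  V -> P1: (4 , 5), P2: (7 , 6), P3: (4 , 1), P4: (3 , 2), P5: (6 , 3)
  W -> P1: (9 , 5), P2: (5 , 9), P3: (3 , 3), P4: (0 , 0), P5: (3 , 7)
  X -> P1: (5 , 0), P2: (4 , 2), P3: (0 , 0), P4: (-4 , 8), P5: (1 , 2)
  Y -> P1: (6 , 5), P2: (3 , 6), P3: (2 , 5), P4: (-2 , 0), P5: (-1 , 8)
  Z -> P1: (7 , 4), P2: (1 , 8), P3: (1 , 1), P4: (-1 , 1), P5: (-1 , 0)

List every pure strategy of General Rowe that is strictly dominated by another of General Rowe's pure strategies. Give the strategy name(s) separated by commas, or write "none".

X, Y, Z

Nothing dominates V: W at P2 (7>5); X at P2 (7>4); Y at P2 (7>3); Z at P2 (7>1).
W: no other strategy beats it everywhere (V at P1 (9>4); X at P1 (9>5); Y at P1 (9>6); Z at P1 (9>7)).
W strictly dominates X — P1: 9>5, P2: 5>4, P3: 3>0, P4: 0>-4, P5: 3>1.
W strictly dominates Y — P1: 9>6, P2: 5>3, P3: 3>2, P4: 0>-2, P5: 3>-1.
Z: dominated, since W does at least as well everywhere (P1: 9>7, P2: 5>1, P3: 3>1, P4: 0>-1, P5: 3>-1).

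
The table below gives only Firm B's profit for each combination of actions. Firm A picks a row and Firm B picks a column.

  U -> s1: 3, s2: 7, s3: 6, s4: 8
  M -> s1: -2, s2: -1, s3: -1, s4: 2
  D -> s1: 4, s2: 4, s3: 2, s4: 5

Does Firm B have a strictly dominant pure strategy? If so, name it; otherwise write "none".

s4 vs s1: U: 8>3, M: 2>-2, D: 5>4.
s4 vs s2: U: 8>7, M: 2>-1, D: 5>4.
s4 vs s3: U: 8>6, M: 2>-1, D: 5>2.
s4 strictly beats every other strategy against every opponent action, so it is strictly dominant.

s4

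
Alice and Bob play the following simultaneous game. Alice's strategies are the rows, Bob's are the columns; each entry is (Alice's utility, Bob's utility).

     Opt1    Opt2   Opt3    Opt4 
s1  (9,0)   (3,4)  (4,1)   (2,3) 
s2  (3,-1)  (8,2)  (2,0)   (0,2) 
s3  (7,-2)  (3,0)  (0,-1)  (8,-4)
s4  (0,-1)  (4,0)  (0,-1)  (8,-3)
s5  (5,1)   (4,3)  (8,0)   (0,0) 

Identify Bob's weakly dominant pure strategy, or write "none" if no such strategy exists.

Opt2 vs Opt1: s1: 4>0, s2: 2>-1, s3: 0>-2, s4: 0>-1, s5: 3>1.
Opt2 vs Opt3: s1: 4>1, s2: 2>0, s3: 0>-1, s4: 0>-1, s5: 3>0.
Opt2 vs Opt4: s1: 4>3, s2: 2=2, s3: 0>-4, s4: 0>-3, s5: 3>0.
Opt2 is at least as good as every other strategy against every opponent action, so it is weakly dominant.

Opt2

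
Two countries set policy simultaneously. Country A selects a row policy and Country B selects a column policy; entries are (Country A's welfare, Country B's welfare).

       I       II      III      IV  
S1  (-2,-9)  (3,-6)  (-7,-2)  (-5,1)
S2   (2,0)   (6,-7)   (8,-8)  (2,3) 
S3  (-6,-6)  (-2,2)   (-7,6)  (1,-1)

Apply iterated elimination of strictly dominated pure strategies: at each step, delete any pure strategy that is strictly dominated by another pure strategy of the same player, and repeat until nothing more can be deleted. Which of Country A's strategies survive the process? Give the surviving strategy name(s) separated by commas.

S2

Row S1 is eliminated: S2 beats it against every remaining column (I: 2>-2, II: 6>3, III: 8>-7, IV: 2>-5).
For Country A, S2 strictly dominates S3 on the remaining columns (I: 2>-6, II: 6>-2, III: 8>-7, IV: 2>1); eliminate S3.
For Country B, IV strictly dominates I on the remaining rows (S2: 3>0); eliminate I.
Country B's strategy II is strictly dominated by IV (S2: 3>-7) and is removed.
Country B's strategy III is strictly dominated by IV (S2: 3>-8) and is removed.
Among the remaining strategies, none is strictly dominated by another pure strategy of the same player, so the elimination stops.
Surviving strategies — Country A: {S2}; Country B: {IV}.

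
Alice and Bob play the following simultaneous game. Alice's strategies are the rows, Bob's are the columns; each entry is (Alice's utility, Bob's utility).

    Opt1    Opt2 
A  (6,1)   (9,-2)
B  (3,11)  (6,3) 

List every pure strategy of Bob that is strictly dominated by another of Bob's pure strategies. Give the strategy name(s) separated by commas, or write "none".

Opt2

Opt1: no other strategy beats it everywhere (Opt2 at A (1>-2)).
Opt1 strictly dominates Opt2 — A: 1>-2, B: 11>3.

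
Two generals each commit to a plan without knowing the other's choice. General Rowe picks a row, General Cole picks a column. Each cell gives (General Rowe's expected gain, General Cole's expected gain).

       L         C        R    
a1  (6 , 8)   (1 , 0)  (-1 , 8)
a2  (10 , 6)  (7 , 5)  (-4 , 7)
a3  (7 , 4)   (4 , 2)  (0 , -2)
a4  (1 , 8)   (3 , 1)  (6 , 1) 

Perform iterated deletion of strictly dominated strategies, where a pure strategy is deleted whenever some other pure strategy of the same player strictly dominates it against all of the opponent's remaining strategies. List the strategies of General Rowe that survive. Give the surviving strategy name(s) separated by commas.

a2, a3, a4

Row a1 is eliminated: a3 beats it against every remaining column (L: 7>6, C: 4>1, R: 0>-1).
For General Cole, L strictly dominates C on the remaining rows (a2: 6>5, a3: 4>2, a4: 8>1); eliminate C.
Among the remaining strategies, none is strictly dominated by another pure strategy of the same player, so the elimination stops.
Surviving strategies — General Rowe: {a2, a3, a4}; General Cole: {L, R}.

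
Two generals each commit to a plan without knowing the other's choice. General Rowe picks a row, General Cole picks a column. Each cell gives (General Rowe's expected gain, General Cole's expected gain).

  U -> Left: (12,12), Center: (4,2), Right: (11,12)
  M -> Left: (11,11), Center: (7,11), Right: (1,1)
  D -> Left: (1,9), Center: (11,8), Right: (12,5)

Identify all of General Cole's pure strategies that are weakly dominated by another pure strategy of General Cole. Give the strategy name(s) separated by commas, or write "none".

Center, Right

Left: no other strategy beats it everywhere (Center at U (12>2); Right at M (11>1)).
Left weakly dominates Center — U: 12>2, M: 11=11, D: 9>8.
Right is weakly dominated by Left (U: 12=12, M: 11>1, D: 9>5).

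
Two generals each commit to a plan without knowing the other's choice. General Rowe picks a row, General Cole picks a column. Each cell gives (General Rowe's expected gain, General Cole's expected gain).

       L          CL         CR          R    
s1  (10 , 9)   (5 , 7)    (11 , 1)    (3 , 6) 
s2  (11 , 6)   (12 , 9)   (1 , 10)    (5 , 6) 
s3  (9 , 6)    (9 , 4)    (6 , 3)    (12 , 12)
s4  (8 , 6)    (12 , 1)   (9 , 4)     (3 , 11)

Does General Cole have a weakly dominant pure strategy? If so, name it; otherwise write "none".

L fails to dominate CL at s2 (6<9).
CL fails to dominate L at s1 (7<9).
CR fails to dominate L at s1 (1<9).
R fails to dominate L at s1 (6<9).
No single strategy dominates all the others.

none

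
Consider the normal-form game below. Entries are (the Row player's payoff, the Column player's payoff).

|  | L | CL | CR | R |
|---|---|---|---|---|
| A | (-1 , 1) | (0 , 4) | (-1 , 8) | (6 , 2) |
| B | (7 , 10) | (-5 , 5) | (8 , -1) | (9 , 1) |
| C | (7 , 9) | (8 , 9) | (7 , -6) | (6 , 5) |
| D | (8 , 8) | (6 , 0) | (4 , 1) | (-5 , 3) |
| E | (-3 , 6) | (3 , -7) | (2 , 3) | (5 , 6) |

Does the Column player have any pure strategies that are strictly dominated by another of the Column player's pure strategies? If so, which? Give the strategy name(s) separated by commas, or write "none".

Nothing dominates L: CL at B (10>5); CR at B (10>-1); R at B (10>1).
Nothing dominates CL: L at A (4>1); CR at B (5>-1); R at A (4>2).
CR: no other strategy beats it everywhere (L at A (8>1); CL at A (8>4); R at A (8>2)).
R is not dominated — it holds its own against L at A (2>1); CL at D (3>0); CR at B (1>-1).

none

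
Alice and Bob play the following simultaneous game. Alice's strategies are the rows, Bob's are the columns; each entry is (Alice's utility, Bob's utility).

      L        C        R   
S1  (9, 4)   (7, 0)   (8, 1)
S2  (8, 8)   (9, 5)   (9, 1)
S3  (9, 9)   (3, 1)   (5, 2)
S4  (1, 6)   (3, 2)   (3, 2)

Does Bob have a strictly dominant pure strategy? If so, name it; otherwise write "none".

L vs C: S1: 4>0, S2: 8>5, S3: 9>1, S4: 6>2.
L vs R: S1: 4>1, S2: 8>1, S3: 9>2, S4: 6>2.
L strictly beats every other strategy against every opponent action, so it is strictly dominant.

L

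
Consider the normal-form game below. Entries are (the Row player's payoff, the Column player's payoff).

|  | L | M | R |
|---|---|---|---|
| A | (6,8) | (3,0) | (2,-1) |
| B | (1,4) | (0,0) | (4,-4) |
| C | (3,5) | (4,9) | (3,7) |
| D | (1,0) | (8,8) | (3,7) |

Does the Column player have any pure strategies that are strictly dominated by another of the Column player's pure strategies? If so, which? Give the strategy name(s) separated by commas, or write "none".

R

L: no other strategy beats it everywhere (M at A (8>0); R at A (8>-1)).
Nothing dominates M: L at C (9>5); R at A (0>-1).
M strictly dominates R — A: 0>-1, B: 0>-4, C: 9>7, D: 8>7.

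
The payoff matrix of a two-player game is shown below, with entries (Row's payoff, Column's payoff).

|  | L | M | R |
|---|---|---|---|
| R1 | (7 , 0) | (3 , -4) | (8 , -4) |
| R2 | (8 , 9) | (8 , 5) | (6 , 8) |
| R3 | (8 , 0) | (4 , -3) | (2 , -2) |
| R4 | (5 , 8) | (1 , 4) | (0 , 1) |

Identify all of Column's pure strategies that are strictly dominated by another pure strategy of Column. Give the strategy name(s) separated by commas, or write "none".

M, R

Nothing dominates L: M at R1 (0>-4); R at R1 (0>-4).
M: dominated, since L does at least as well everywhere (R1: 0>-4, R2: 9>5, R3: 0>-3, R4: 8>4).
R is strictly dominated by L (R1: 0>-4, R2: 9>8, R3: 0>-2, R4: 8>1).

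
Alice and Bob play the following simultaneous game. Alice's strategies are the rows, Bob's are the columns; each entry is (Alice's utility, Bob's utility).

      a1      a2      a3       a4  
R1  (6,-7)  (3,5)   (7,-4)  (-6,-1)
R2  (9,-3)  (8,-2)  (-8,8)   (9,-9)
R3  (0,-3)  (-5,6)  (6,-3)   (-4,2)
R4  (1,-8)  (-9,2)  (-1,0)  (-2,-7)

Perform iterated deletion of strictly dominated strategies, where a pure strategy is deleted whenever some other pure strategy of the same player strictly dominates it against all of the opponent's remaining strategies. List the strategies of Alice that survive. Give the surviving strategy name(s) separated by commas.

R1, R2

For Bob, a2 strictly dominates a1 on the remaining rows (R1: 5>-7, R2: -2>-3, R3: 6>-3, R4: 2>-8); eliminate a1.
Column a4 is eliminated: a2 beats it against every remaining row (R1: 5>-1, R2: -2>-9, R3: 6>2, R4: 2>-7).
Row R3 is eliminated: R1 beats it against every remaining column (a2: 3>-5, a3: 7>6).
Row R4 is eliminated: R1 beats it against every remaining column (a2: 3>-9, a3: 7>-1).
Among the remaining strategies, none is strictly dominated by another pure strategy of the same player, so the elimination stops.
Surviving strategies — Alice: {R1, R2}; Bob: {a2, a3}.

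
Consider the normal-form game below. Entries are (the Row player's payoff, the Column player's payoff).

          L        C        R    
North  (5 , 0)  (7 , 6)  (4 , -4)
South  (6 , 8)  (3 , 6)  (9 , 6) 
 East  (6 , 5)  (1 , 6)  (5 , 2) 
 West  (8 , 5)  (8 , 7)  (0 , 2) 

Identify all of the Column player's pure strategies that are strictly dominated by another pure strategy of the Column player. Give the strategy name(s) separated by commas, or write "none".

R

L: no other strategy beats it everywhere (C at South (8>6); R at North (0>-4)).
C: no other strategy beats it everywhere (L at North (6>0); R at North (6>-4)).
L strictly dominates R — North: 0>-4, South: 8>6, East: 5>2, West: 5>2.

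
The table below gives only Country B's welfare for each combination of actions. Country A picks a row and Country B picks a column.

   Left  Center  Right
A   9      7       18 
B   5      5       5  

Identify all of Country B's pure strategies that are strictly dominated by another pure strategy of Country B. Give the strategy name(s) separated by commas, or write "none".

Left: no other strategy beats it everywhere (Center at A (9>7); Right at B (5=5)).
Center is not dominated — it holds its own against Left at B (5=5); Right at B (5=5).
Nothing dominates Right: Left at A (18>9); Center at A (18>7).

none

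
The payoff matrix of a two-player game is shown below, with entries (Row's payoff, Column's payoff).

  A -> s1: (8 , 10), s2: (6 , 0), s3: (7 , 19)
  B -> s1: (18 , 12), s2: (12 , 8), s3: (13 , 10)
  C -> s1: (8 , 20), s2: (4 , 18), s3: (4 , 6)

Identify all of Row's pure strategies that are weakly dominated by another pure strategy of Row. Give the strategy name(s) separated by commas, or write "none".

A, C

B weakly dominates A — s1: 18>8, s2: 12>6, s3: 13>7.
Nothing dominates B: A at s1 (18>8); C at s1 (18>8).
C is weakly dominated by A (s1: 8=8, s2: 6>4, s3: 7>4).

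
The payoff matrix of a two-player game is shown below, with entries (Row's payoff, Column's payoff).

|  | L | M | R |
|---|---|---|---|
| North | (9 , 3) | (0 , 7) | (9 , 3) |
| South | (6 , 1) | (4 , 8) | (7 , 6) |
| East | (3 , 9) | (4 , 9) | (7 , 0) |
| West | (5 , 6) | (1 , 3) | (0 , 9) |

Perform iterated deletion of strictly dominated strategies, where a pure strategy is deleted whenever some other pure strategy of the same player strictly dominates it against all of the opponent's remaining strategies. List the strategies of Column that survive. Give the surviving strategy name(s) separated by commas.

For Row, South strictly dominates West on the remaining columns (L: 6>5, M: 4>1, R: 7>0); eliminate West.
Column's strategy R is strictly dominated by M (North: 7>3, South: 8>6, East: 9>0) and is removed.
Among the remaining strategies, none is strictly dominated by another pure strategy of the same player, so the elimination stops.
Surviving strategies — Row: {North, South, East}; Column: {L, M}.

L, M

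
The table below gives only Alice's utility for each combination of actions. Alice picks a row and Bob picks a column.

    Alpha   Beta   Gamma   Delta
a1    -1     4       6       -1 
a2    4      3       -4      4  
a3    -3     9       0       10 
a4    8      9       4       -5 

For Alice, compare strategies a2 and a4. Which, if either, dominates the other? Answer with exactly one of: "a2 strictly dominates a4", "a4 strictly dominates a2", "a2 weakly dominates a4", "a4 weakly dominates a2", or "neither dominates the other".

Compare a2 to a4 across every action of Bob: Alpha: 4<8, Beta: 3<9, Gamma: -4<4, Delta: 4>-5.
a2 does better at Delta but worse at Alpha, Beta, Gamma; neither strategy dominates the other.

neither dominates the other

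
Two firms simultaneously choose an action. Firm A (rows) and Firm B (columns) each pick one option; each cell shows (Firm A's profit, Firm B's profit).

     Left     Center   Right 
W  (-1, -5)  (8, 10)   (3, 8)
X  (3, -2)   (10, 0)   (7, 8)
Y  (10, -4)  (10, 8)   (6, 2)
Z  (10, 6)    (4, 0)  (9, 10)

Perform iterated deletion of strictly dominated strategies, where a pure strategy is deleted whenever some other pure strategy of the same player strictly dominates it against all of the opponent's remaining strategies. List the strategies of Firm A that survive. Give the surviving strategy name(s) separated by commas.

For Firm A, X strictly dominates W on the remaining columns (Left: 3>-1, Center: 10>8, Right: 7>3); eliminate W.
Column Left is eliminated: Right beats it against every remaining row (X: 8>-2, Y: 2>-4, Z: 10>6).
Among the remaining strategies, none is strictly dominated by another pure strategy of the same player, so the elimination stops.
Surviving strategies — Firm A: {X, Y, Z}; Firm B: {Center, Right}.

X, Y, Z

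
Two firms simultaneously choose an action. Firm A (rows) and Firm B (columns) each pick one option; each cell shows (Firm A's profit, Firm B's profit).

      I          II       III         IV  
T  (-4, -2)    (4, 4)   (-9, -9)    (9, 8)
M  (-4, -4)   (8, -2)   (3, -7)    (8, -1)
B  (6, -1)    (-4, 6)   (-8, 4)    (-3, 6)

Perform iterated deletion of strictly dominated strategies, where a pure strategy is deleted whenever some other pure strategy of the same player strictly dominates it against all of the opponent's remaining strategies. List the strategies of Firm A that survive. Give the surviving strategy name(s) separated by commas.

T

For Firm B, II strictly dominates I on the remaining rows (T: 4>-2, M: -2>-4, B: 6>-1); eliminate I.
Firm A's strategy B is strictly dominated by M (II: 8>-4, III: 3>-8, IV: 8>-3) and is removed.
Column II is eliminated: IV beats it against every remaining row (T: 8>4, M: -1>-2).
Column III is eliminated: IV beats it against every remaining row (T: 8>-9, M: -1>-7).
Firm A's strategy M is strictly dominated by T (IV: 9>8) and is removed.
Among the remaining strategies, none is strictly dominated by another pure strategy of the same player, so the elimination stops.
Surviving strategies — Firm A: {T}; Firm B: {IV}.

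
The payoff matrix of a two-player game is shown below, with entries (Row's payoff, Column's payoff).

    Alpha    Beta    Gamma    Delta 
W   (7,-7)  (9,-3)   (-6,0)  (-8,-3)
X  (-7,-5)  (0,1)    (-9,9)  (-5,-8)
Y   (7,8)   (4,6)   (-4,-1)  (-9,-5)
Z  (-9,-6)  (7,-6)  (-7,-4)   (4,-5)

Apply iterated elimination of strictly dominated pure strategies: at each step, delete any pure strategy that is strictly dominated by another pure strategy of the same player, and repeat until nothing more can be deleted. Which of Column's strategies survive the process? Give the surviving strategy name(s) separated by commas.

Column Delta is eliminated: Gamma beats it against every remaining row (W: 0>-3, X: 9>-8, Y: -1>-5, Z: -4>-5).
For Row, W strictly dominates X on the remaining columns (Alpha: 7>-7, Beta: 9>0, Gamma: -6>-9); eliminate X.
Row Z is eliminated: W beats it against every remaining column (Alpha: 7>-9, Beta: 9>7, Gamma: -6>-7).
Among the remaining strategies, none is strictly dominated by another pure strategy of the same player, so the elimination stops.
Surviving strategies — Row: {W, Y}; Column: {Alpha, Beta, Gamma}.

Alpha, Beta, Gamma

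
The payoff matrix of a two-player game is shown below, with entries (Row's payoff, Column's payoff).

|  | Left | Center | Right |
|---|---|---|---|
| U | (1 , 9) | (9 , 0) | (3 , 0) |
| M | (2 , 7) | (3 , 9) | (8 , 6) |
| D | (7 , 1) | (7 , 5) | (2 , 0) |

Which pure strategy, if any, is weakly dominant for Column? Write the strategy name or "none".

none

Left fails to dominate Center at M (7<9).
Center fails to dominate Left at U (0<9).
Right fails to dominate Left at U (0<9).
No single strategy dominates all the others.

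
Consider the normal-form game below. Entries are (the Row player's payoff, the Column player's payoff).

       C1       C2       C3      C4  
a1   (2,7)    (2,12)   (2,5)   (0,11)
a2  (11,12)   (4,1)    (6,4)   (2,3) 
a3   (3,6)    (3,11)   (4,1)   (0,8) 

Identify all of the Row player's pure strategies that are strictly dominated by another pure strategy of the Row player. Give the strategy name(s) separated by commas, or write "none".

a1: dominated, since a2 does at least as well everywhere (C1: 11>2, C2: 4>2, C3: 6>2, C4: 2>0).
a2 is not dominated — it holds its own against a1 at C1 (11>2); a3 at C1 (11>3).
a3: dominated, since a2 does at least as well everywhere (C1: 11>3, C2: 4>3, C3: 6>4, C4: 2>0).

a1, a3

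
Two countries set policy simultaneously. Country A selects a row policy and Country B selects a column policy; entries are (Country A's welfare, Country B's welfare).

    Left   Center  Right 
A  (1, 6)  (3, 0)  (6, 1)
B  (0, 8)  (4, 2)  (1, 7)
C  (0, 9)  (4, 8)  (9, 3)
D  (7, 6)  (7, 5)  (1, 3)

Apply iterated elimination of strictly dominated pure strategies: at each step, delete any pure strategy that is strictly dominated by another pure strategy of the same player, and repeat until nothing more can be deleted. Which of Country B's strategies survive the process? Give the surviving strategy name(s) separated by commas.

Left

Country B's strategy Center is strictly dominated by Left (A: 6>0, B: 8>2, C: 9>8, D: 6>5) and is removed.
Row B is eliminated: A beats it against every remaining column (Left: 1>0, Right: 6>1).
Column Right is eliminated: Left beats it against every remaining row (A: 6>1, C: 9>3, D: 6>3).
Country A's strategy A is strictly dominated by D (Left: 7>1) and is removed.
For Country A, D strictly dominates C on the remaining columns (Left: 7>0); eliminate C.
Among the remaining strategies, none is strictly dominated by another pure strategy of the same player, so the elimination stops.
Surviving strategies — Country A: {D}; Country B: {Left}.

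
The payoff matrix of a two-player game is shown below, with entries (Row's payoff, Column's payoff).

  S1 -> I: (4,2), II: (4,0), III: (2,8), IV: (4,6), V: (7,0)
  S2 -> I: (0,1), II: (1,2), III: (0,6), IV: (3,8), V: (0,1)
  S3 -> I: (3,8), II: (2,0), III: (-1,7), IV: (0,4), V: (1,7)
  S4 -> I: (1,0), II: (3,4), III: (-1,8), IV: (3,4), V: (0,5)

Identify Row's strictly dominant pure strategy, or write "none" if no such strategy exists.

S1

S1 vs S2: I: 4>0, II: 4>1, III: 2>0, IV: 4>3, V: 7>0.
S1 vs S3: I: 4>3, II: 4>2, III: 2>-1, IV: 4>0, V: 7>1.
S1 vs S4: I: 4>1, II: 4>3, III: 2>-1, IV: 4>3, V: 7>0.
S1 strictly beats every other strategy against every opponent action, so it is strictly dominant.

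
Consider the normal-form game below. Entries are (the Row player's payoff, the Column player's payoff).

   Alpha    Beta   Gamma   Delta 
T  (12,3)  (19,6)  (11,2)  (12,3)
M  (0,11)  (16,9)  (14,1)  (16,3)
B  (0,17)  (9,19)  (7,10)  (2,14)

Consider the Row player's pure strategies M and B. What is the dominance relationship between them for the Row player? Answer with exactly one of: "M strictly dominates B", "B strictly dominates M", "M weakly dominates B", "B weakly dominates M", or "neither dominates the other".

M weakly dominates B

M's payoffs vs B's, by the Column player's action — Alpha: 0=0, Beta: 16>9, Gamma: 14>7, Delta: 16>2.
M is at least as good everywhere and strictly better somewhere (tied only at Alpha), so M weakly but not strictly dominates B.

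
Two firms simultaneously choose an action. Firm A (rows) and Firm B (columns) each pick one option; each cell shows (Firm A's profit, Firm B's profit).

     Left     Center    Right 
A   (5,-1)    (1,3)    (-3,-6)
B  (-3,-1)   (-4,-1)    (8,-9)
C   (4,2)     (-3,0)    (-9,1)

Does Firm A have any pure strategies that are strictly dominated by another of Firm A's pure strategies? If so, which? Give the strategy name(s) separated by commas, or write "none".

C

A is not dominated — it holds its own against B at Left (5>-3); C at Left (5>4).
Nothing dominates B: A at Right (8>-3); C at Right (8>-9).
A strictly dominates C — Left: 5>4, Center: 1>-3, Right: -3>-9.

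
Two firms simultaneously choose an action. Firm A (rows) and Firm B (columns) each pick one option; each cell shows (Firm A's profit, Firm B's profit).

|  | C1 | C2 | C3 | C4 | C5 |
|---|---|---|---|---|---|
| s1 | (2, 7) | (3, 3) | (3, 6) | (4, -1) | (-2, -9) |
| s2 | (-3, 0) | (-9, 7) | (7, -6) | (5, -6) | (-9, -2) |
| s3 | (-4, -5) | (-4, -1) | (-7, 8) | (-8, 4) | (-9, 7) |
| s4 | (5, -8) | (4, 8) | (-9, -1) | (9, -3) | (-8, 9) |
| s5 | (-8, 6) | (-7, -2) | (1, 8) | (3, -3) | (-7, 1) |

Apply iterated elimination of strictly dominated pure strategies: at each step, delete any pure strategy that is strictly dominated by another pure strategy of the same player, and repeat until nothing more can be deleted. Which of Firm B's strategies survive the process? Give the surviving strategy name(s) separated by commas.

Firm A's strategy s3 is strictly dominated by s1 (C1: 2>-4, C2: 3>-4, C3: 3>-7, C4: 4>-8, C5: -2>-9) and is removed.
Row s5 is eliminated: s1 beats it against every remaining column (C1: 2>-8, C2: 3>-7, C3: 3>1, C4: 4>3, C5: -2>-7).
For Firm B, C2 strictly dominates C4 on the remaining rows (s1: 3>-1, s2: 7>-6, s4: 8>-3); eliminate C4.
Among the remaining strategies, none is strictly dominated by another pure strategy of the same player, so the elimination stops.
Surviving strategies — Firm A: {s1, s2, s4}; Firm B: {C1, C2, C3, C5}.

C1, C2, C3, C5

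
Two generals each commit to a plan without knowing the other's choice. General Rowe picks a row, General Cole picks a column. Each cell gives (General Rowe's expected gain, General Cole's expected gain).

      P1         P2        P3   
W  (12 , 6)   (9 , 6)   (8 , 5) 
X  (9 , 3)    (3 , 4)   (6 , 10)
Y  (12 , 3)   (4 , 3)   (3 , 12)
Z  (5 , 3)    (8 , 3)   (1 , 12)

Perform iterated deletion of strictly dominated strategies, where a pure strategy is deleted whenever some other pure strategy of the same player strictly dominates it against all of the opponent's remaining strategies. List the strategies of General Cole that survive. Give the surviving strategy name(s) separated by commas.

P1, P2, P3

For General Rowe, W strictly dominates X on the remaining columns (P1: 12>9, P2: 9>3, P3: 8>6); eliminate X.
General Rowe's strategy Z is strictly dominated by W (P1: 12>5, P2: 9>8, P3: 8>1) and is removed.
Among the remaining strategies, none is strictly dominated by another pure strategy of the same player, so the elimination stops.
Surviving strategies — General Rowe: {W, Y}; General Cole: {P1, P2, P3}.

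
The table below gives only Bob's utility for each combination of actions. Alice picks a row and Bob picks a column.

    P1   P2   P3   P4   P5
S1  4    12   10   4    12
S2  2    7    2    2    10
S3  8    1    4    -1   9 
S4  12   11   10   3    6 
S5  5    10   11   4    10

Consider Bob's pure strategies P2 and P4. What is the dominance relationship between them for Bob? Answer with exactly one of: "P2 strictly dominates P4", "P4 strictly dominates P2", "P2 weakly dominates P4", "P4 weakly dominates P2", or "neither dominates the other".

P2's payoffs vs P4's, by Alice's action — S1: 12>4, S2: 7>2, S3: 1>-1, S4: 11>3, S5: 10>4.
Every comparison favours P2, so P2 strictly dominates P4.

P2 strictly dominates P4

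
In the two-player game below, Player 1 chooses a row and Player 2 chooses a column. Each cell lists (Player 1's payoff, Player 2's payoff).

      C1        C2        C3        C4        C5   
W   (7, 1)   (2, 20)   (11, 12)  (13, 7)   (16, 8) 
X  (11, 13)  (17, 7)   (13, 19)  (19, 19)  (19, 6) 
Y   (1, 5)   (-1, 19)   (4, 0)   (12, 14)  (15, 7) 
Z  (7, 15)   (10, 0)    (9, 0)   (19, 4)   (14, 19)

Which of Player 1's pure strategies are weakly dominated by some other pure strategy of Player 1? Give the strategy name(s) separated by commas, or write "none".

X weakly dominates W — C1: 11>7, C2: 17>2, C3: 13>11, C4: 19>13, C5: 19>16.
X is not dominated — it holds its own against W at C1 (11>7); Y at C1 (11>1); Z at C1 (11>7).
W weakly dominates Y — C1: 7>1, C2: 2>-1, C3: 11>4, C4: 13>12, C5: 16>15.
Z: dominated, since X does at least as well everywhere (C1: 11>7, C2: 17>10, C3: 13>9, C4: 19=19, C5: 19>14).

W, Y, Z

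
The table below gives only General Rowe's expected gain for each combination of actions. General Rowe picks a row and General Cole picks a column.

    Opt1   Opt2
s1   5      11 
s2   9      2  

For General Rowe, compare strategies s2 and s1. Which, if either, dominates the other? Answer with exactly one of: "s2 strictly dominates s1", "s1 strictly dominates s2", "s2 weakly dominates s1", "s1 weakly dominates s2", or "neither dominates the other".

neither dominates the other

Compare s2 to s1 across each opponent action: Opt1: 9>5, Opt2: 2<11.
s2 does better at Opt1 but worse at Opt2; neither strategy dominates the other.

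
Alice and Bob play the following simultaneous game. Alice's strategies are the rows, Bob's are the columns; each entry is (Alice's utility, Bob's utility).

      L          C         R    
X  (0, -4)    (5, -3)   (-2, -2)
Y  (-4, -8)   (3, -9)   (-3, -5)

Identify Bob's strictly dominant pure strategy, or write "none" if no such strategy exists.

R vs L: X: -2>-4, Y: -5>-8.
R vs C: X: -2>-3, Y: -5>-9.
R strictly beats every other strategy against every opponent action, so it is strictly dominant.

R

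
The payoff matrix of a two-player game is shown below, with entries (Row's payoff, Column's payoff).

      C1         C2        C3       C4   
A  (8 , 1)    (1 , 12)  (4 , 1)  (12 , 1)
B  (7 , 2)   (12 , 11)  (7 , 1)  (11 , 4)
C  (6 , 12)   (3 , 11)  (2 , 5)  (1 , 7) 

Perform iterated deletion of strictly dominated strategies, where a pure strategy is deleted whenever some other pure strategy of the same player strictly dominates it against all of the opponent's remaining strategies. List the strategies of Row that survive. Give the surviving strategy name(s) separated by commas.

For Row, B strictly dominates C on the remaining columns (C1: 7>6, C2: 12>3, C3: 7>2, C4: 11>1); eliminate C.
Column's strategy C1 is strictly dominated by C2 (A: 12>1, B: 11>2) and is removed.
For Column, C2 strictly dominates C3 on the remaining rows (A: 12>1, B: 11>1); eliminate C3.
Column C4 is eliminated: C2 beats it against every remaining row (A: 12>1, B: 11>4).
Row A is eliminated: B beats it against every remaining column (C2: 12>1).
Among the remaining strategies, none is strictly dominated by another pure strategy of the same player, so the elimination stops.
Surviving strategies — Row: {B}; Column: {C2}.

B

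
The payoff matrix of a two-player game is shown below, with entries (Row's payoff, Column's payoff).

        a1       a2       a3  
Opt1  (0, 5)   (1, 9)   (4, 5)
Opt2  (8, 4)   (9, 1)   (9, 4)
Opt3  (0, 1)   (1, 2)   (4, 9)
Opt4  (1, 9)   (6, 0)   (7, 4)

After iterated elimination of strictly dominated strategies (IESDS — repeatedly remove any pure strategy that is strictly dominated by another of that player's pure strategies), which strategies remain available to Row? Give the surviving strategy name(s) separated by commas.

Row's strategy Opt1 is strictly dominated by Opt2 (a1: 8>0, a2: 9>1, a3: 9>4) and is removed.
Row Opt3 is eliminated: Opt2 beats it against every remaining column (a1: 8>0, a2: 9>1, a3: 9>4).
Row Opt4 is eliminated: Opt2 beats it against every remaining column (a1: 8>1, a2: 9>6, a3: 9>7).
Column's strategy a2 is strictly dominated by a1 (Opt2: 4>1) and is removed.
Among the remaining strategies, none is strictly dominated by another pure strategy of the same player, so the elimination stops.
Surviving strategies — Row: {Opt2}; Column: {a1, a3}.

Opt2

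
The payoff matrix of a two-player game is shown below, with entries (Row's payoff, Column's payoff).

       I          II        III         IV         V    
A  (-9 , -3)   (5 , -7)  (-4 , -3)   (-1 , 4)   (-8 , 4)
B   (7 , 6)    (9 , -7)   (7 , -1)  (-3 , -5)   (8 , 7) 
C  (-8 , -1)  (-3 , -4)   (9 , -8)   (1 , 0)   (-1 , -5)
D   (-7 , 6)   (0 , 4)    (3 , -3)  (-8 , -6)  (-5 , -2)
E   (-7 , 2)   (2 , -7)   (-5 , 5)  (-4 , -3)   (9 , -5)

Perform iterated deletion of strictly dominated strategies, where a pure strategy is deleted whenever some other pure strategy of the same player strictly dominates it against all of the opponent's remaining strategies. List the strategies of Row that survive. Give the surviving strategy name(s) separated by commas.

B, C, E

Row D is eliminated: B beats it against every remaining column (I: 7>-7, II: 9>0, III: 7>3, IV: -3>-8, V: 8>-5).
Column II is eliminated: I beats it against every remaining row (A: -3>-7, B: 6>-7, C: -1>-4, E: 2>-7).
Row A is eliminated: C beats it against every remaining column (I: -8>-9, III: 9>-4, IV: 1>-1, V: -1>-8).
Among the remaining strategies, none is strictly dominated by another pure strategy of the same player, so the elimination stops.
Surviving strategies — Row: {B, C, E}; Column: {I, III, IV, V}.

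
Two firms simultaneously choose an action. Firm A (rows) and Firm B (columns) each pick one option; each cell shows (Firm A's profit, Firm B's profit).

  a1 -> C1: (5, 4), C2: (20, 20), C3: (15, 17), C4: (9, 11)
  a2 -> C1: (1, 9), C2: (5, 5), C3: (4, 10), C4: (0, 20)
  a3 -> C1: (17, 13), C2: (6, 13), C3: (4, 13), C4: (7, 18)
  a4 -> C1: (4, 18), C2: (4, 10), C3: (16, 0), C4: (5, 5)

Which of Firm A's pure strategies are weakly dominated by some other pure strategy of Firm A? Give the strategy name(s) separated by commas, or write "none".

a1: no other strategy beats it everywhere (a2 at C1 (5>1); a3 at C2 (20>6); a4 at C1 (5>4)).
a1 weakly dominates a2 — C1: 5>1, C2: 20>5, C3: 15>4, C4: 9>0.
a3 is not dominated — it holds its own against a1 at C1 (17>5); a2 at C1 (17>1); a4 at C1 (17>4).
Nothing dominates a4: a1 at C3 (16>15); a2 at C1 (4>1); a3 at C3 (16>4).

a2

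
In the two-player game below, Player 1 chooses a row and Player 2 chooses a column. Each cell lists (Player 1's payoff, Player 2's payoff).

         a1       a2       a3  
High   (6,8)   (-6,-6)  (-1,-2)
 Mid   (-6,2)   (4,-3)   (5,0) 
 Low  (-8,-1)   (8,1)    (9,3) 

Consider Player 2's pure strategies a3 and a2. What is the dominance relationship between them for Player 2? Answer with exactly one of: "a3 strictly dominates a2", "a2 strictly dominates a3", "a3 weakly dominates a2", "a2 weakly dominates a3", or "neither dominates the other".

Compare a3 to a2 across each opponent action: High: -2>-6, Mid: 0>-3, Low: 3>1.
Every comparison favours a3, so a3 strictly dominates a2.

a3 strictly dominates a2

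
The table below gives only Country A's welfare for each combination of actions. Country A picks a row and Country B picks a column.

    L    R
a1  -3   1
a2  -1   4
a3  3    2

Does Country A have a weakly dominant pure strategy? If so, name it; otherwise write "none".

none

a1 fails to dominate a2 at L (-3<-1).
a2 fails to dominate a3 at L (-1<3).
a3 fails to dominate a2 at R (2<4).
No single strategy dominates all the others.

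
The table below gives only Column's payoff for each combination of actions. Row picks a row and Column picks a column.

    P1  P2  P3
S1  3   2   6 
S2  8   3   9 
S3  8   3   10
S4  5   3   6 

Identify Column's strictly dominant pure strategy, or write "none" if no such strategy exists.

P3

P3 vs P1: S1: 6>3, S2: 9>8, S3: 10>8, S4: 6>5.
P3 vs P2: S1: 6>2, S2: 9>3, S3: 10>3, S4: 6>3.
P3 strictly beats every other strategy against every opponent action, so it is strictly dominant.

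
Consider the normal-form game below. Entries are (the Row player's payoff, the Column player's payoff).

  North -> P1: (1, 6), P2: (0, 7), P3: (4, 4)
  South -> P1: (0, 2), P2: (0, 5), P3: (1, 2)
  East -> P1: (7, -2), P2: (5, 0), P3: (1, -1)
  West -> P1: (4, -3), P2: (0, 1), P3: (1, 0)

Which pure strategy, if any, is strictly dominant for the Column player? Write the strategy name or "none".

P2 vs P1: North: 7>6, South: 5>2, East: 0>-2, West: 1>-3.
P2 vs P3: North: 7>4, South: 5>2, East: 0>-1, West: 1>0.
P2 strictly beats every other strategy against every opponent action, so it is strictly dominant.

P2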